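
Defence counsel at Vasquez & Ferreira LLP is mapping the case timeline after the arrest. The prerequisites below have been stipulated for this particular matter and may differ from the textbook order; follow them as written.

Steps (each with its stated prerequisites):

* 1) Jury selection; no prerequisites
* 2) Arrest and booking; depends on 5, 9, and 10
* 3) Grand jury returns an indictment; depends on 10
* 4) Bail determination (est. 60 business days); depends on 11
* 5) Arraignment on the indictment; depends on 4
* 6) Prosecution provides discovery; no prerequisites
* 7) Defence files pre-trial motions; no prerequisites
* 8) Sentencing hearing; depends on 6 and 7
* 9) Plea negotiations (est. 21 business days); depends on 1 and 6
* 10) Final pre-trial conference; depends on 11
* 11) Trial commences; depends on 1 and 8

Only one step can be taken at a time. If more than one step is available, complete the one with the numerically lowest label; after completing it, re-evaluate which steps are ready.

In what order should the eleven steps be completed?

Nothing is required for 1, 6 and 7. 1 has the earlier label → 1 first.
Ready: 6 and 7. 6 has the earlier label → 6.
9 now also ready, so the ready set is {7, 9}; 7 has the earlier label → 7.
8 and 9 are both available; 8 has the earlier label → 8.
Now 9 and 11 have their prerequisites met. 9 has the earlier label, so 9 next.
11 needed 1 and 8, now all done → 11.
4 and 10 are both available; 4 has the earlier label → 4.
5 and 10 are both available; 5 has the earlier label → 5.
That leaves 10 as the only ready step → 10.
2 and 3 are both available; 2 has the earlier label → 2.
That leaves 3 as the only ready step → 3.

1, 6, 7, 8, 9, 11, 4, 5, 10, 2, 3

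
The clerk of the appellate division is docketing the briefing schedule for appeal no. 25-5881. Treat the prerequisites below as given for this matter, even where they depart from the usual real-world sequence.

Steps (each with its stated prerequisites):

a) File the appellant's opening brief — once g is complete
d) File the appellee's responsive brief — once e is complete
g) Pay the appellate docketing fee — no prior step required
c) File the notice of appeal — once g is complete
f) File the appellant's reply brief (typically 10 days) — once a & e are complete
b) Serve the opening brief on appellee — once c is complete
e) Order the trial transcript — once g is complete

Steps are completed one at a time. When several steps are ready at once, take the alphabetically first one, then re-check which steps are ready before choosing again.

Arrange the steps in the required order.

Only g has no prerequisites, so it is first.
Ready: a, c and e. a has the earlier label → a.
Now c and e have their prerequisites met. c has the earlier label, so c next.
b now also ready, so the ready set is {b, e}; b has the earlier label → b.
e is the only step now ready → e.
Now d and f have their prerequisites met. d has the earlier label, so d next.
That leaves f as the only ready step → f.

g, a, c, b, e, d, f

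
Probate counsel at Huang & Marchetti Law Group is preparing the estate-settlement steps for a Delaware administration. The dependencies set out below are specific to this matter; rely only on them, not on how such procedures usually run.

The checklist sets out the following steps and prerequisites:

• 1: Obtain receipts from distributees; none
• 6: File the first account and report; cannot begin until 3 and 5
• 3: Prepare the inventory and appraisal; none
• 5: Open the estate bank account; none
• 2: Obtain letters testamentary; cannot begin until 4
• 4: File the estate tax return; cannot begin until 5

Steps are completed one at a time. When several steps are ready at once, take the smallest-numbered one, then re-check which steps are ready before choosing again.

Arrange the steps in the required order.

1 → 3 → 5 → 4 → 2 → 6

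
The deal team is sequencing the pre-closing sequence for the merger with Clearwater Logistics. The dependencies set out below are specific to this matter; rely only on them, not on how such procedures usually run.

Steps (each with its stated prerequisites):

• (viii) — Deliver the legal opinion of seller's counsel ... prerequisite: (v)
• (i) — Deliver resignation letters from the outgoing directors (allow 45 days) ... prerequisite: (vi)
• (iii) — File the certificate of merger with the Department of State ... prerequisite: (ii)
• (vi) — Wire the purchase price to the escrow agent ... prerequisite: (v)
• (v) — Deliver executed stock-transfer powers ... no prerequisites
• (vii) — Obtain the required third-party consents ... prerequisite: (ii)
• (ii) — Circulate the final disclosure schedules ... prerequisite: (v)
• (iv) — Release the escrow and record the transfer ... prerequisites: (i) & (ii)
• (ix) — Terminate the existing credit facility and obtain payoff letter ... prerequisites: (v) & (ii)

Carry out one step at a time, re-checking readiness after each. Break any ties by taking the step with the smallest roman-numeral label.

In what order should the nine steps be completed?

(v) is the only step with nothing outstanding, so it goes first.
(ii), (vi) and (viii) are all available; (ii) has the earlier label → (ii).
Now (iii), (vi), (vii), (viii) and (ix) have their prerequisites met. (iii) has the earlier label, so (iii) next.
Ready: (vi), (vii), (viii) and (ix). (vi) has the earlier label → (vi).
Ready: (i), (vii), (viii) and (ix). (i) has the earlier label → (i).
Now (iv), (vii), (viii) and (ix) have their prerequisites met. (iv) has the earlier label, so (iv) next.
Now (vii), (viii) and (ix) have their prerequisites met. (vii) has the earlier label, so (vii) next.
Ready: (viii) and (ix). (viii) has the earlier label → (viii).
(ix) needed (ii) and (v), now all done → (ix).

(v), (ii), (iii), (vi), (i), (iv), (vii), (viii), (ix)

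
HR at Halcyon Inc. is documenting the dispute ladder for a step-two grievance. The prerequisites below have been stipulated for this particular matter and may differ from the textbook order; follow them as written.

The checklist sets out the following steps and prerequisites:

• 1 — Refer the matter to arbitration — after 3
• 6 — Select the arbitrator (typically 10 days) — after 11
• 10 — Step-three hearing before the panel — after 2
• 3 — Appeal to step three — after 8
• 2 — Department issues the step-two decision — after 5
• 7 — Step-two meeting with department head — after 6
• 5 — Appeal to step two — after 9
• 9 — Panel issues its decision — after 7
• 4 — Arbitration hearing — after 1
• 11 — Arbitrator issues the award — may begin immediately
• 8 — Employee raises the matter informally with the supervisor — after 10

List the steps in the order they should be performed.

11 6 7 9 5 2 10 8 3 1 4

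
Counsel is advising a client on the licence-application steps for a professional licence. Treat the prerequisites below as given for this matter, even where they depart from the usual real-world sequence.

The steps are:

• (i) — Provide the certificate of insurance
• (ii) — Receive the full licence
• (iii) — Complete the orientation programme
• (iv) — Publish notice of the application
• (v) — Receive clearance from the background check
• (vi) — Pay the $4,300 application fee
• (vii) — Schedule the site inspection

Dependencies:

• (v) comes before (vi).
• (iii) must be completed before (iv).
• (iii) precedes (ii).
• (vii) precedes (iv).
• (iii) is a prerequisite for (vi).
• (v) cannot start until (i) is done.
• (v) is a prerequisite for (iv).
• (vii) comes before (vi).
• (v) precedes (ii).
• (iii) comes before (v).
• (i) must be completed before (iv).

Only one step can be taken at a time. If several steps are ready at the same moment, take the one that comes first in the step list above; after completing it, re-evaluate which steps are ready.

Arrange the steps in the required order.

Nothing is required for (i), (iii) and (vii). (i) is listed earlier → (i) first.
(iii) and (vii) are both available; (iii) is listed earlier → (iii).
(v) now also ready, so the ready set is {(v), (vii)}; (v) is listed earlier → (v).
(ii) now also ready, so the ready set is {(ii), (vii)}; (ii) is listed earlier → (ii).
Next only (vii) has its prerequisites met → (vii).
Now (iv) and (vi) have their prerequisites met. (iv) is listed earlier, so (iv) next.
That leaves (vi) as the only ready step → (vi).

(i), (iii), (v), (ii), (vii), (iv), (vi)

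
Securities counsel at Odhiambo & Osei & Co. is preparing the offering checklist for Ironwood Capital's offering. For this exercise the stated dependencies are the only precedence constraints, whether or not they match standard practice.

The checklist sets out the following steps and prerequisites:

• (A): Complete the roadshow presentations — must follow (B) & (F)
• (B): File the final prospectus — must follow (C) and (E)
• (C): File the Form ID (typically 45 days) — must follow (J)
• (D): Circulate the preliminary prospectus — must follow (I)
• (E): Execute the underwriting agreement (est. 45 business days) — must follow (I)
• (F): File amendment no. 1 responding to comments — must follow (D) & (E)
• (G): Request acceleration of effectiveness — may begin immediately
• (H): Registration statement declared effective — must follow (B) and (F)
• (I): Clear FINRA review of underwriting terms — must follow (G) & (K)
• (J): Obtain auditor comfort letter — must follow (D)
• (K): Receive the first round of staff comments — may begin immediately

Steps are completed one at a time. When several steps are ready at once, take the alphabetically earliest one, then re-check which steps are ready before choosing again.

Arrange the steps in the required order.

Nothing is required for (G) and (K). (G) has the earlier label → (G) first.
(K) is the only step now ready → (K).
That leaves (I) as the only ready step → (I).
Ready: (D) and (E). (D) has the earlier label → (D).
(J) now also ready, so the ready set is {(E), (J)}; (E) has the earlier label → (E).
(F) now also ready, so the ready set is {(F), (J)}; (F) has the earlier label → (F).
(J) needed (D), now all done → (J).
(C) needed (J), now all done → (C).
(B) needed (C) and (E), now all done → (B).
Ready: (A) and (H). (A) has the earlier label → (A).
(H) needed (B) and (F), now all done → (H).

(G), (K), (I), (D), (E), (F), (J), (C), (B), (A), (H)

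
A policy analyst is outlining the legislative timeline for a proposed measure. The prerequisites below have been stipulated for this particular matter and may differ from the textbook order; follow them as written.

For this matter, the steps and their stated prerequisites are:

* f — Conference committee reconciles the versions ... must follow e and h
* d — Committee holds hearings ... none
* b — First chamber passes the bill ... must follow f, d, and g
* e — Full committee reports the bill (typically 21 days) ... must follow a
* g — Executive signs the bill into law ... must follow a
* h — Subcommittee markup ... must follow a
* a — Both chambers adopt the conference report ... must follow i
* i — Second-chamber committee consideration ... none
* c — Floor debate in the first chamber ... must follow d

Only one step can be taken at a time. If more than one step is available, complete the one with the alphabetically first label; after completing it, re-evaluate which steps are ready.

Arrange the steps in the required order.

d, c, i, a, e, g, h, f, b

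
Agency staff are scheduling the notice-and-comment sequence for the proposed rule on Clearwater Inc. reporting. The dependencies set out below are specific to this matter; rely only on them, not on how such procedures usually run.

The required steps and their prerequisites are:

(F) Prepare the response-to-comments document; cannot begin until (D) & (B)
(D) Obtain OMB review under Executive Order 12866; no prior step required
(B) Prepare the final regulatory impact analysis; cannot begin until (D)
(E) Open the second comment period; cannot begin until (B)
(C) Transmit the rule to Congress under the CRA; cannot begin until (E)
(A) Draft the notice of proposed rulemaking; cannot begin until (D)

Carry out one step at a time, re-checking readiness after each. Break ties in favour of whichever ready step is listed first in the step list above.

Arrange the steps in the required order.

(D), (B), (F), (E), (C), (A)

(D) is the only step with nothing outstanding, so it goes first.
Ready: (B) and (A). (B) is listed earlier → (B).
(F) and (E) now also ready, so the ready set is {(F), (E), (A)}; (F) is listed earlier → (F).
(E) and (A) are both available; (E) is listed earlier → (E).
Now (C) and (A) have their prerequisites met. (C) is listed earlier, so (C) next.
(A) is the only step now ready → (A).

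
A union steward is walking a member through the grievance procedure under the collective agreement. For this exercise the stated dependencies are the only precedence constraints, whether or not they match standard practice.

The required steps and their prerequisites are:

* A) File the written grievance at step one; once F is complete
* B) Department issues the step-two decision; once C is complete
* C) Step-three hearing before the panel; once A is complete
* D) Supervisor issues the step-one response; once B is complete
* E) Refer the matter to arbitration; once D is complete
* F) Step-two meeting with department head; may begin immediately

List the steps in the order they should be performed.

F, A, C, B, D, E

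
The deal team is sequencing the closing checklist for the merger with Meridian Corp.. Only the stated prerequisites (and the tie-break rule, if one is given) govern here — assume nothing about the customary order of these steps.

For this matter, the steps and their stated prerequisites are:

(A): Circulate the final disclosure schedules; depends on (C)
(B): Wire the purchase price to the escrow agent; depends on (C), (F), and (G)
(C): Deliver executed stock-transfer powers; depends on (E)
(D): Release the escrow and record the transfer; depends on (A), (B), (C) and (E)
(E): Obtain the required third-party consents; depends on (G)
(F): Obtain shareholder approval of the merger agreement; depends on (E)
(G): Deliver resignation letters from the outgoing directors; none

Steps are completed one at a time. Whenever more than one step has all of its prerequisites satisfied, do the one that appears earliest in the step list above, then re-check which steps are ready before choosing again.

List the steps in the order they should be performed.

(G), (E), (C), (A), (F), (B), (D)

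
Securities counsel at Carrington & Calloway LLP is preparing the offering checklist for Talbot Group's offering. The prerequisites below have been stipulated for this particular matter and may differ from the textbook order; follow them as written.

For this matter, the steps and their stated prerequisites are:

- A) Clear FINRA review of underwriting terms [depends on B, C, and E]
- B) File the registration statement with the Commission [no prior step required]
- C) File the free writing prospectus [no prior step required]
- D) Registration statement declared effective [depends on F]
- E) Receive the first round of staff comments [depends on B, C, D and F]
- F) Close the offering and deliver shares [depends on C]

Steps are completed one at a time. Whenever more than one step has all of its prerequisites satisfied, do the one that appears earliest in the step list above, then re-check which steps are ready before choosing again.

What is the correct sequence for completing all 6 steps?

B C F D E A

B and C have no prerequisites; B is listed earlier, so B is first.
That leaves C as the only ready step → C.
Next only F has its prerequisites met → F.
That leaves D as the only ready step → D.
E needed B, C, D and F, now all done → E.
A is the only step now ready → A.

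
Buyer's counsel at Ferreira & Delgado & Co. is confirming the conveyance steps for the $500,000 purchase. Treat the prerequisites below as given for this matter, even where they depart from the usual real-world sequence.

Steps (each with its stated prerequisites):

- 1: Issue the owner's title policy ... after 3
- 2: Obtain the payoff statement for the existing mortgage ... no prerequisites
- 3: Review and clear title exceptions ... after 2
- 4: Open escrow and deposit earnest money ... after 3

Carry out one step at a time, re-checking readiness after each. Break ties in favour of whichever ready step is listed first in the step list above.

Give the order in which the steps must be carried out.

2 is the only step with nothing outstanding, so it goes first.
3 is the only step now ready → 3.
1 and 4 are both available; 1 is listed earlier → 1.
4 is the only step now ready → 4.

2, 3, 1, 4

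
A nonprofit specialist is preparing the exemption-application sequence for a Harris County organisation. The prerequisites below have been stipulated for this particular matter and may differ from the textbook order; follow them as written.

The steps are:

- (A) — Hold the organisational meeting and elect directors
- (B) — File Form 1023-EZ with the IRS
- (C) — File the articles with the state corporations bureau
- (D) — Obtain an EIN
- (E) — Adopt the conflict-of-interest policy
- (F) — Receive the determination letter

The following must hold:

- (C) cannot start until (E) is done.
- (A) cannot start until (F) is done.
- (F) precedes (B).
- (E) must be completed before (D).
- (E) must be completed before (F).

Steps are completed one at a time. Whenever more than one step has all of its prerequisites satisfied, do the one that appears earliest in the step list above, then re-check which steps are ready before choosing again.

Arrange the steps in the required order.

Only (E) has no prerequisites, so it is first.
Ready: (C), (D) and (F). (C) is listed earlier → (C).
Ready: (D) and (F). (D) is listed earlier → (D).
(F) needed (E), now all done → (F).
Ready: (A) and (B). (A) is listed earlier → (A).
(B) is the only step now ready → (B).

(E) (C) (D) (F) (A) (B)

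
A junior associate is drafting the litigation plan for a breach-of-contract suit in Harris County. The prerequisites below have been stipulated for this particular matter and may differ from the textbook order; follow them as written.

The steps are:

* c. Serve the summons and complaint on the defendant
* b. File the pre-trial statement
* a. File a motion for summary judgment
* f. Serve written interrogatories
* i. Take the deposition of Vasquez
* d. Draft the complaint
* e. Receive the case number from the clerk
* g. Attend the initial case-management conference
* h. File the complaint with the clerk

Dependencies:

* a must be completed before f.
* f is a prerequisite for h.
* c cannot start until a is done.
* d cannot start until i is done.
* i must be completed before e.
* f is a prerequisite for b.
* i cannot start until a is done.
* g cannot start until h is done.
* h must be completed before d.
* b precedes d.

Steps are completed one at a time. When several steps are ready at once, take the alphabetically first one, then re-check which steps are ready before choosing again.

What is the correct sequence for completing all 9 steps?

a is the only step with nothing outstanding, so it goes first.
c, f and i are all available; c has the earlier label → c.
Ready: f and i. f has the earlier label → f.
Now b, h and i have their prerequisites met. b has the earlier label, so b next.
Now h and i have their prerequisites met. h has the earlier label, so h next.
Now g and i have their prerequisites met. g has the earlier label, so g next.
i needed a, now all done → i.
Ready: d and e. d has the earlier label → d.
e needed i, now all done → e.

a → c → f → b → h → g → i → d → e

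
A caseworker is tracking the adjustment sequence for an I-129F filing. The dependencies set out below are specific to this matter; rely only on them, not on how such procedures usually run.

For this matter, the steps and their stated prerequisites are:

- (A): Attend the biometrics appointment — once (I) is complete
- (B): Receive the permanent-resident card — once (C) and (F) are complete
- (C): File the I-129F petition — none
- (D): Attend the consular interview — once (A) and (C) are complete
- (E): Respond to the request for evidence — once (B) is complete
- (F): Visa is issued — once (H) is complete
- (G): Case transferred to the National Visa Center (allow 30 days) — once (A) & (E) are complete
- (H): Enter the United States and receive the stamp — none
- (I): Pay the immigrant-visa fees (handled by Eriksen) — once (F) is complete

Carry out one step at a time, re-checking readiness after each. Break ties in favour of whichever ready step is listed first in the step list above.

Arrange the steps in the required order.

(C), (H), (F), (B), (E), (I), (A), (D), (G)

Nothing is required for (C) and (H). (C) is listed earlier → (C) first.
Next only (H) has its prerequisites met → (H).
Next only (F) has its prerequisites met → (F).
Now (B) and (I) have their prerequisites met. (B) is listed earlier, so (B) next.
Ready: (E) and (I). (E) is listed earlier → (E).
(I) needed (F), now all done → (I).
(A) needed (I), now all done → (A).
(D) and (G) are both available; (D) is listed earlier → (D).
(G) needed (A) and (E), now all done → (G).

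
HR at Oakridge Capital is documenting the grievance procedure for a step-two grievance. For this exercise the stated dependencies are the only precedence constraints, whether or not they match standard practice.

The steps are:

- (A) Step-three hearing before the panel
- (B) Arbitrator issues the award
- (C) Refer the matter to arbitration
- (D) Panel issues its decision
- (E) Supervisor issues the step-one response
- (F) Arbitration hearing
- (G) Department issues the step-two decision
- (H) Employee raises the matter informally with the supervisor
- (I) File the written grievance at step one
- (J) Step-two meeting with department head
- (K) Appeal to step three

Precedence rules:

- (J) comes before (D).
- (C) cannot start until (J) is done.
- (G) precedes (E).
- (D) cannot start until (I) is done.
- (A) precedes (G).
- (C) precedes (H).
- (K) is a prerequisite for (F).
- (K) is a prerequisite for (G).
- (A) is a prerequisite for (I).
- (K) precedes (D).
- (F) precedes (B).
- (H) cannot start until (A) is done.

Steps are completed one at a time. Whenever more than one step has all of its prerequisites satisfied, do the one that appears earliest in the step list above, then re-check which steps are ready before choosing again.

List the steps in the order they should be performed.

(A), (I), (J), (C), (H), (K), (D), (F), (B), (G), (E)

Nothing is required for (A), (J) and (K). (A) is listed earlier → (A) first.
Ready: (I), (J) and (K). (I) is listed earlier → (I).
(J) and (K) are both available; (J) is listed earlier → (J).
(C) now also ready, so the ready set is {(C), (K)}; (C) is listed earlier → (C).
(H) now also ready, so the ready set is {(H), (K)}; (H) is listed earlier → (H).
That leaves (K) as the only ready step → (K).
Now (D), (F) and (G) have their prerequisites met. (D) is listed earlier, so (D) next.
Now (F) and (G) have their prerequisites met. (F) is listed earlier, so (F) next.
Now (B) and (G) have their prerequisites met. (B) is listed earlier, so (B) next.
(G) needed (A) and (K), now all done → (G).
Next only (E) has its prerequisites met → (E).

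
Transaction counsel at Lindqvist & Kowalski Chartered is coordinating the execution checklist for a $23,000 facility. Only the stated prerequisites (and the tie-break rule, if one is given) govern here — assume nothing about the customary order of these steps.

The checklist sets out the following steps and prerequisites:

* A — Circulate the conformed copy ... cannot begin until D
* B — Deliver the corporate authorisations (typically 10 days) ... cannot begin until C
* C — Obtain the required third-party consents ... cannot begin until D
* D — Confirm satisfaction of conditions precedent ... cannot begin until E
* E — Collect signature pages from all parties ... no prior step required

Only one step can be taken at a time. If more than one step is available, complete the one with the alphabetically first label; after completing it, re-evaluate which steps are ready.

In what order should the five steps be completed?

E, D, A, C, B

E has no prerequisites → E first.
D needed E, now all done → D.
A and C are both available; A has the earlier label → A.
C is the only step now ready → C.
B needed C, now all done → B.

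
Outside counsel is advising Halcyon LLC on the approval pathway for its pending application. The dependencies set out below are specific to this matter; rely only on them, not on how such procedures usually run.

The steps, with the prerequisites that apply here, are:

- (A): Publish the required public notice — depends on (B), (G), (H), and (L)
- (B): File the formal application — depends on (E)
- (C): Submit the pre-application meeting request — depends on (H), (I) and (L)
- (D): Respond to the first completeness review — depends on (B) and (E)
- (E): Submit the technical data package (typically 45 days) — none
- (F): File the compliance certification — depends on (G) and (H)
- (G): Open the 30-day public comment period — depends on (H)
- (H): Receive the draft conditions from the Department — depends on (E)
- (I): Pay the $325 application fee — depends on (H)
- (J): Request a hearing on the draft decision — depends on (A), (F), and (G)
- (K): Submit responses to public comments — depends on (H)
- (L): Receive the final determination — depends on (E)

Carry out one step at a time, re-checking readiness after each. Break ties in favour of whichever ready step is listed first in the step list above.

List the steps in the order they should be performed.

(E), (B), (D), (H), (G), (F), (I), (K), (L), (A), (C), (J)

(E) has no prerequisites → (E) first.
Now (B), (H) and (L) have their prerequisites met. (B) is listed earlier, so (B) next.
(D) now also ready, so the ready set is {(D), (H), (L)}; (D) is listed earlier → (D).
(H) and (L) are both available; (H) is listed earlier → (H).
Now (G), (I), (K) and (L) have their prerequisites met. (G) is listed earlier, so (G) next.
(F) now also ready, so the ready set is {(F), (I), (K), (L)}; (F) is listed earlier → (F).
(I), (K) and (L) are all available; (I) is listed earlier → (I).
(K) and (L) are both available; (K) is listed earlier → (K).
That leaves (L) as the only ready step → (L).
(A) and (C) are both available; (A) is listed earlier → (A).
Now (C) and (J) have their prerequisites met. (C) is listed earlier, so (C) next.
(J) is the only step now ready → (J).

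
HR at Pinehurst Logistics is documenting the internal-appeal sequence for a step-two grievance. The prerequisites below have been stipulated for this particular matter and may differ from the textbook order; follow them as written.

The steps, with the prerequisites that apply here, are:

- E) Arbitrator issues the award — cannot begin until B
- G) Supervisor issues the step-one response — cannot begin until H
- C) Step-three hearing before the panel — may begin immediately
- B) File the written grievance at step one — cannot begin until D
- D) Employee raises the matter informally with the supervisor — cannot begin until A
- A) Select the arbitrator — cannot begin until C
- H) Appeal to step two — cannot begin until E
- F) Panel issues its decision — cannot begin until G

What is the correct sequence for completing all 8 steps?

C has no prerequisites → C first.
That leaves A as the only ready step → A.
D needed A, now all done → D.
B is the only step now ready → B.
E needed B, now all done → E.
H needed E, now all done → H.
G needed H, now all done → G.
F is the only step now ready → F.

C, A, D, B, E, H, G, F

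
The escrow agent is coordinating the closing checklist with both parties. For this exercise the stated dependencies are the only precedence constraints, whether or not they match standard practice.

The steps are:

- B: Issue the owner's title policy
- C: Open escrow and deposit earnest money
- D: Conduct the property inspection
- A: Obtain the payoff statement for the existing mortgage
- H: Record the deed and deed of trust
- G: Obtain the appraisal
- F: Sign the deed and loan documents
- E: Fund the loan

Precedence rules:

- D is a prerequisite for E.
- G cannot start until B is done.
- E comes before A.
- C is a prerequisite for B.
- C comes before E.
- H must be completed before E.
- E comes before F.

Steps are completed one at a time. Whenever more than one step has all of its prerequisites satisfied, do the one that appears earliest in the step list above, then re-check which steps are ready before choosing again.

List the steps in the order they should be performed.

C → B → D → H → G → E → A → F

C, D and H have no prerequisites; C is listed earlier, so C is first.
B now also ready, so the ready set is {B, D, H}; B is listed earlier → B.
Now D, H and G have their prerequisites met. D is listed earlier, so D next.
H and G are both available; H is listed earlier → H.
E now also ready, so the ready set is {G, E}; G is listed earlier → G.
E needed C, D and H, now all done → E.
Now A and F have their prerequisites met. A is listed earlier, so A next.
F needed E, now all done → F.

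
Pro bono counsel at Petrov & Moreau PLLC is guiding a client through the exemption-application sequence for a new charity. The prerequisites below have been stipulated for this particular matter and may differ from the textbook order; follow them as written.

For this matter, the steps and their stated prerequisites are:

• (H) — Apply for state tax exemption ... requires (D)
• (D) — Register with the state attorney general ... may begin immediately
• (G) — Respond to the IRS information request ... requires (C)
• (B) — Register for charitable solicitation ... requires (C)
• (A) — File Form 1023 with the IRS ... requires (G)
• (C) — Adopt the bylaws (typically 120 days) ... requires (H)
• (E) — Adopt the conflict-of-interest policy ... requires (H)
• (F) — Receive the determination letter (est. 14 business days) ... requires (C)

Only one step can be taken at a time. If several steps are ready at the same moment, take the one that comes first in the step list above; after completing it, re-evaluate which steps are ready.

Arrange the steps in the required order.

(D), (H), (C), (G), (B), (A), (E), (F)

(D) has no prerequisites → (D) first.
That leaves (H) as the only ready step → (H).
(C) and (E) are both available; (C) is listed earlier → (C).
(G), (B) and (F) now also ready, so the ready set is {(G), (B), (E), (F)}; (G) is listed earlier → (G).
(A) now also ready, so the ready set is {(B), (A), (E), (F)}; (B) is listed earlier → (B).
Ready: (A), (E) and (F). (A) is listed earlier → (A).
(E) and (F) are both available; (E) is listed earlier → (E).
(F) needed (C), now all done → (F).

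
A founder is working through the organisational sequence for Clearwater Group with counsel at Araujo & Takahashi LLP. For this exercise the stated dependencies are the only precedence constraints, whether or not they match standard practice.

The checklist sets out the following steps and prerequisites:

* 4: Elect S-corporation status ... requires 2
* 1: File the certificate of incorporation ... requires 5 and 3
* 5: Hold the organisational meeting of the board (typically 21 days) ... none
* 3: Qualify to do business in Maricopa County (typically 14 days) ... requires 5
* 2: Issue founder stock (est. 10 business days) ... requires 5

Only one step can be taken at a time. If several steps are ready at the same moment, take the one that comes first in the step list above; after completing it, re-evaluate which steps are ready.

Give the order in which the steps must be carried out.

5 → 3 → 1 → 2 → 4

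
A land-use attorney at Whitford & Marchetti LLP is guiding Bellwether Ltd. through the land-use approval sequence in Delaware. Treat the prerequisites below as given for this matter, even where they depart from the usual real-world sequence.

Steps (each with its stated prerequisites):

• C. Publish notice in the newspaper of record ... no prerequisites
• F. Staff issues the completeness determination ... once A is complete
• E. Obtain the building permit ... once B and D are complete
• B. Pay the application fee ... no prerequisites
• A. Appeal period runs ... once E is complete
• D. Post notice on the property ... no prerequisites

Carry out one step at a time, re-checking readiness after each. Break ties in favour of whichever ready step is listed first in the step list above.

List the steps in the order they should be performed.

C B D E A F

Nothing is required for C, B and D. C is listed earlier → C first.
Ready: B and D. B is listed earlier → B.
That leaves D as the only ready step → D.
E needed B and D, now all done → E.
Next only A has its prerequisites met → A.
Next only F has its prerequisites met → F.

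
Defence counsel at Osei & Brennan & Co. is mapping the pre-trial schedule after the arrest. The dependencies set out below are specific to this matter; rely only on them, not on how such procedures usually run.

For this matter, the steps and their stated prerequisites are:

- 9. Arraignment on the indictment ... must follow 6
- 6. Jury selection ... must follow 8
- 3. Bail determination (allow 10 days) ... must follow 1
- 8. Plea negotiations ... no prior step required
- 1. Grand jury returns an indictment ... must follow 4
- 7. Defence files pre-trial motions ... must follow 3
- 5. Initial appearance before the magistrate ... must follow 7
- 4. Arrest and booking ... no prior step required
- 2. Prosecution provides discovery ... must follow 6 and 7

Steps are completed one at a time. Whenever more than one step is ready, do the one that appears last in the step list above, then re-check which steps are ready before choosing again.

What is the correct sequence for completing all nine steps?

4 → 1 → 8 → 3 → 7 → 5 → 6 → 2 → 9

4 and 8 have no prerequisites; 4 is listed later, so 4 is first.
1 now also ready, so the ready set is {1, 8}; 1 is listed later → 1.
3 now also ready, so the ready set is {8, 3}; 8 is listed later → 8.
6 now also ready, so the ready set is {3, 6}; 3 is listed later → 3.
7 now also ready, so the ready set is {7, 6}; 7 is listed later → 7.
5 now also ready, so the ready set is {5, 6}; 5 is listed later → 5.
That leaves 6 as the only ready step → 6.
Now 2 and 9 have their prerequisites met. 2 is listed later, so 2 next.
Next only 9 has its prerequisites met → 9.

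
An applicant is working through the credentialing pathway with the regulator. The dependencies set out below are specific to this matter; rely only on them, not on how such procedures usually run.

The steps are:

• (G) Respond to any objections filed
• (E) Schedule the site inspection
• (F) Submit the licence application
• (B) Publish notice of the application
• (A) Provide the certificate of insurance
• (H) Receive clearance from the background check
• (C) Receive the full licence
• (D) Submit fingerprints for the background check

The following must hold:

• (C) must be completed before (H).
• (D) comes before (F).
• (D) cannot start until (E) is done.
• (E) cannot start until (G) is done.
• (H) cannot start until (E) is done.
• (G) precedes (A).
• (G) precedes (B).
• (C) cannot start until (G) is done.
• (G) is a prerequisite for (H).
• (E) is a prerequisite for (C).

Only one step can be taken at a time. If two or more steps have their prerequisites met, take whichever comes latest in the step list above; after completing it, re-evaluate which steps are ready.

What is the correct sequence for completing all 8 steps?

(G), (A), (B), (E), (D), (C), (H), (F)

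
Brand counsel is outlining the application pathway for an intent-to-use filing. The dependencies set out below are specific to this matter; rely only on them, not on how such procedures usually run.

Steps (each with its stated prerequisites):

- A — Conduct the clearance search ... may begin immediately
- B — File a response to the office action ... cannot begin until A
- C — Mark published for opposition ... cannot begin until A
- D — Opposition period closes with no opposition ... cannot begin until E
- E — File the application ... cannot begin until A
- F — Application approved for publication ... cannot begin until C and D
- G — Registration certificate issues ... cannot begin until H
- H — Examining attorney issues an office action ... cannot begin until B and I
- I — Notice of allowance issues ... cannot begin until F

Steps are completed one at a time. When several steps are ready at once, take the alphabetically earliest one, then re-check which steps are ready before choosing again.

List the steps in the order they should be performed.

A, B, C, E, D, F, I, H, G

A has no prerequisites → A first.
Ready: B, C and E. B has the earlier label → B.
C and E are both available; C has the earlier label → C.
Next only E has its prerequisites met → E.
D needed E, now all done → D.
Next only F has its prerequisites met → F.
I needed F, now all done → I.
H needed B and I, now all done → H.
That leaves G as the only ready step → G.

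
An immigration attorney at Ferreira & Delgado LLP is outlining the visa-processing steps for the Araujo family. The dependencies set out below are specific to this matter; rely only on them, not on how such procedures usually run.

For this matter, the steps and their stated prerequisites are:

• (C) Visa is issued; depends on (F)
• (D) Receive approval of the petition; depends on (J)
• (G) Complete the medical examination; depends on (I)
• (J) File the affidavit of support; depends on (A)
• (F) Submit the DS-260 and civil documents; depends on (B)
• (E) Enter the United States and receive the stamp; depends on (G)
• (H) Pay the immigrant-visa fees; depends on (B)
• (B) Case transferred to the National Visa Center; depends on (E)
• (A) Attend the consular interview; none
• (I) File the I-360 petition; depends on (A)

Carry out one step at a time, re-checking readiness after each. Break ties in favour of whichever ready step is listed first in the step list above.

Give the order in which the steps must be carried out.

(A) → (J) → (D) → (I) → (G) → (E) → (B) → (F) → (C) → (H)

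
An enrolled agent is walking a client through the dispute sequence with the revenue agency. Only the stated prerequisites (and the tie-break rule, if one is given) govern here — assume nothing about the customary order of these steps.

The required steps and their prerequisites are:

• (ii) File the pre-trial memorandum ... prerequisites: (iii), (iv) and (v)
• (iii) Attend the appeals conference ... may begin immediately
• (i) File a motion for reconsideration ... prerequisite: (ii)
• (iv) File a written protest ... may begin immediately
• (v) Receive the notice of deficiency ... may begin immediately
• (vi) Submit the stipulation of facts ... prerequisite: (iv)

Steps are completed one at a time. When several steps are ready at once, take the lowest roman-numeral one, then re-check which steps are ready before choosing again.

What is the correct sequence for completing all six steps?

(iii) (iv) (v) (ii) (i) (vi)

(iii), (iv) and (v) have no prerequisites; (iii) has the earlier label, so (iii) is first.
Ready: (iv) and (v). (iv) has the earlier label → (iv).
(v) and (vi) are both available; (v) has the earlier label → (v).
(ii) now also ready, so the ready set is {(ii), (vi)}; (ii) has the earlier label → (ii).
(i) now also ready, so the ready set is {(i), (vi)}; (i) has the earlier label → (i).
(vi) is the only step now ready → (vi).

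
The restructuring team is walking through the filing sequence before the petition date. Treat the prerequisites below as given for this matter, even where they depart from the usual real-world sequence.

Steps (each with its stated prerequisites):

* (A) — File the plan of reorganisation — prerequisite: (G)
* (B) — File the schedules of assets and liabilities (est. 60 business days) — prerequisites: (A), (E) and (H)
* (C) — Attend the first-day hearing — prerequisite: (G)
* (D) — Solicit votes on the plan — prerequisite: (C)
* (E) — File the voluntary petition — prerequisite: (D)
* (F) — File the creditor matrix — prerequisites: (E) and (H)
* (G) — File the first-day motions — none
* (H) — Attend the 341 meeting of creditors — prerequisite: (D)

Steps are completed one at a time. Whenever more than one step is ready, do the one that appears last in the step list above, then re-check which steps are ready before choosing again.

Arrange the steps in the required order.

(G) is the only step with nothing outstanding, so it goes first.
Ready: (C) and (A). (C) is listed later → (C).
Now (D) and (A) have their prerequisites met. (D) is listed later, so (D) next.
Now (H), (E) and (A) have their prerequisites met. (H) is listed later, so (H) next.
Now (E) and (A) have their prerequisites met. (E) is listed later, so (E) next.
(F) now also ready, so the ready set is {(F), (A)}; (F) is listed later → (F).
(A) needed (G), now all done → (A).
Next only (B) has its prerequisites met → (B).

(G) (C) (D) (H) (E) (F) (A) (B)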